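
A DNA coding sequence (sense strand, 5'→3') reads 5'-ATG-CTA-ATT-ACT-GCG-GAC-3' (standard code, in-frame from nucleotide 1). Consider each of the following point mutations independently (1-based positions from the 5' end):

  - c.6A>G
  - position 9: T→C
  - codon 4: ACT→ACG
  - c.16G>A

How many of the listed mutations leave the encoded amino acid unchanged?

3

Codon 2: CTA (Leu) → CTG (Leu) — synonymous.
Codon 3: ATT (Ile) → ATC (Ile) — synonymous.
Codon 4: ACT (Thr) → ACG (Thr) — synonymous.
Codon 6: GAC (Asp) → AAC (Asn) — missense.
Synonymous: 3 of 4.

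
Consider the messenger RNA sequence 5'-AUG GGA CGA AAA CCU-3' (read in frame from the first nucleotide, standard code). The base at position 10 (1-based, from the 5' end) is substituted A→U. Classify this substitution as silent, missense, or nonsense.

nonsense

Position 10 falls in codon 4: AAA → Lys.
After the substitution the codon is UAA → Stop.
The new codon is a stop codon, so this is a nonsense mutation.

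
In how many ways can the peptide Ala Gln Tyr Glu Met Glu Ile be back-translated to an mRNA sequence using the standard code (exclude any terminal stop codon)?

Ala: 4 codons.
Gln: 2 codons.
Tyr: 2 codons.
Glu: 2 codons.
Met: 1 codon.
Glu: 2 codons.
Ile: 3 codons.
4 × 2 × 2 × 2 × 1 × 2 × 3 = 192.

192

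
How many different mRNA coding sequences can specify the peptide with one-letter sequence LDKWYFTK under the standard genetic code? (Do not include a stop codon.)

Leu: 6 codons.
Asp: 2 codons.
Lys: 2 codons.
Trp: 1 codon.
Tyr: 2 codons.
Phe: 2 codons.
Thr: 4 codons.
Lys: 2 codons.
6 × 2 × 2 × 1 × 2 × 2 × 4 × 2 = 768.

768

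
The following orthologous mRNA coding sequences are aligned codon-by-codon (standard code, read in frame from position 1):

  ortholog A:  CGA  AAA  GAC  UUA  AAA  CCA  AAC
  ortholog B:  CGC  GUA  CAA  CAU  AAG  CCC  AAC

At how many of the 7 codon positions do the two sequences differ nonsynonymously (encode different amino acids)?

3

Codon 1: CGA Arg / CGC Arg — synonymous.
Codon 2: AAA Lys / GUA Val — nonsynonymous.
Codon 3: GAC Asp / CAA Gln — nonsynonymous.
Codon 4: UUA Leu / CAU His — nonsynonymous.
Codon 5: AAA Lys / AAG Lys — synonymous.
Codon 6: CCA Pro / CCC Pro — synonymous.
Codon 7: AAC Asn / AAC Asn — identical.
Nonsynonymous differences: 3.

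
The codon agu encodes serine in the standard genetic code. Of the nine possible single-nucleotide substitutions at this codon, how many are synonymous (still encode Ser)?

1

Position 1: none → 0 synonymous.
Position 2: none → 0 synonymous.
Position 3: AGC → 1 synonymous.
Total: 0 + 0 + 1 = 1.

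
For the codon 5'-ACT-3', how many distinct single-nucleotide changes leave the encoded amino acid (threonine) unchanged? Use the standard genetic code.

Position 1: none → 0 synonymous.
Position 2: none → 0 synonymous.
Position 3: ACC, ACA, ACG → 3 synonymous.
Total: 0 + 0 + 3 = 3.

3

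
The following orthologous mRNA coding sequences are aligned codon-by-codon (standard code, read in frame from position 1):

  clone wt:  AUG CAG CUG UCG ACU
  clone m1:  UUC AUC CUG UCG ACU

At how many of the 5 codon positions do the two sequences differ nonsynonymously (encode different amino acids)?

Codon 1: AUG Met / UUC Phe — nonsynonymous.
Codon 2: CAG Gln / AUC Ile — nonsynonymous.
Codon 3: CUG Leu / CUG Leu — identical.
Codon 4: UCG Ser / UCG Ser — identical.
Codon 5: ACU Thr / ACU Thr — identical.
Nonsynonymous differences: 2.

2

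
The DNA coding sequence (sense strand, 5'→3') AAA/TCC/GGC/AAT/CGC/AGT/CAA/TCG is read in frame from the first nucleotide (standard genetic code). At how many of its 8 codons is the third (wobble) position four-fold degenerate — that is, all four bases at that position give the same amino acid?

4

Codon 1 AAA (Lys): third position 2-fold.
Codon 2 TCC (Ser): third position 4-fold.
Codon 3 GGC (Gly): third position 4-fold.
Codon 4 AAT (Asn): third position 2-fold.
Codon 5 CGC (Arg): third position 4-fold.
Codon 6 AGT (Ser): third position 2-fold.
Codon 7 CAA (Gln): third position 2-fold.
Codon 8 TCG (Ser): third position 4-fold.
Four-fold degenerate third positions: 4.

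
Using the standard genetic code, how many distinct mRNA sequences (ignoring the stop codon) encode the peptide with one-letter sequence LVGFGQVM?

6144

Leu: 6 codons.
Val: 4 codons.
Gly: 4 codons.
Phe: 2 codons.
Gly: 4 codons.
Gln: 2 codons.
Val: 4 codons.
Met: 1 codon.
6 × 4 × 4 × 2 × 4 × 2 × 4 × 1 = 6144.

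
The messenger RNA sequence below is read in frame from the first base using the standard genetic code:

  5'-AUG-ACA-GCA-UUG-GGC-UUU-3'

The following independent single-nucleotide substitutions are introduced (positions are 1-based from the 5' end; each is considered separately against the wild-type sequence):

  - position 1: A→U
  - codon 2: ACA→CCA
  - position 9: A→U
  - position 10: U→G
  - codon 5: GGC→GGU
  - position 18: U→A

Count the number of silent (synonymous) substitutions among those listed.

2

Codon 1: AUG (Met) → UUG (Leu) — missense.
Codon 2: ACA (Thr) → CCA (Pro) — missense.
Codon 3: GCA (Ala) → GCU (Ala) — synonymous.
Codon 4: UUG (Leu) → GUG (Val) — missense.
Codon 5: GGC (Gly) → GGU (Gly) — synonymous.
Codon 6: UUU (Phe) → UUA (Leu) — missense.
Synonymous: 2 of 6.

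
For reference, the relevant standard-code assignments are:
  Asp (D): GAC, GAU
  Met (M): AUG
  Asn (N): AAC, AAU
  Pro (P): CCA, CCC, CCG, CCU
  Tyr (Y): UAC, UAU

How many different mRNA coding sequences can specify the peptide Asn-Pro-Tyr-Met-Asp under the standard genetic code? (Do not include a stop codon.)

32

Asn: 2 codons.
Pro: 4 codons.
Tyr: 2 codons.
Met: 1 codon.
Asp: 2 codons.
2 × 4 × 2 × 1 × 2 = 32.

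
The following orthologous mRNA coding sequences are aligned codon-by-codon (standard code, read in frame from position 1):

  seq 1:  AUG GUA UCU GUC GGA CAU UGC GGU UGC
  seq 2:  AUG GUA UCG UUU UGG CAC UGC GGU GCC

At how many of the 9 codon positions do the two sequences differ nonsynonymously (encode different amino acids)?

Codon 1: AUG Met / AUG Met — identical.
Codon 2: GUA Val / GUA Val — identical.
Codon 3: UCU Ser / UCG Ser — synonymous.
Codon 4: GUC Val / UUU Phe — nonsynonymous.
Codon 5: GGA Gly / UGG Trp — nonsynonymous.
Codon 6: CAU His / CAC His — synonymous.
Codon 7: UGC Cys / UGC Cys — identical.
Codon 8: GGU Gly / GGU Gly — identical.
Codon 9: UGC Cys / GCC Ala — nonsynonymous.
Nonsynonymous differences: 3.

3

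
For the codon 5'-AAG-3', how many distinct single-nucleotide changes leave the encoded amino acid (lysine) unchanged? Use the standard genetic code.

Position 1: none → 0 synonymous.
Position 2: none → 0 synonymous.
Position 3: AAA → 1 synonymous.
Total: 0 + 0 + 1 = 1.

1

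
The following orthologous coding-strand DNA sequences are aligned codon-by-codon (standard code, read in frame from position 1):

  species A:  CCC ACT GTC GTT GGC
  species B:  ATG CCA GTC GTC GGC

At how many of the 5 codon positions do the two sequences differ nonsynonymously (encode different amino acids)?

2

Codon 1: CCC Pro / ATG Met — nonsynonymous.
Codon 2: ACT Thr / CCA Pro — nonsynonymous.
Codon 3: GTC Val / GTC Val — identical.
Codon 4: GTT Val / GTC Val — synonymous.
Codon 5: GGC Gly / GGC Gly — identical.
Nonsynonymous differences: 2.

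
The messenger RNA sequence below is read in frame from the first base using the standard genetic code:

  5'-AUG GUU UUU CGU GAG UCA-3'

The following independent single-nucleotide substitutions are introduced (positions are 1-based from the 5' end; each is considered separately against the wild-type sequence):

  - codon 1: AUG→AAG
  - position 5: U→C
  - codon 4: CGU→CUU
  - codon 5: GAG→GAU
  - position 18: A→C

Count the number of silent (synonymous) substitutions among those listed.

Codon 1: AUG (Met) → AAG (Lys) — missense.
Codon 2: GUU (Val) → GCU (Ala) — missense.
Codon 4: CGU (Arg) → CUU (Leu) — missense.
Codon 5: GAG (Glu) → GAU (Asp) — missense.
Codon 6: UCA (Ser) → UCC (Ser) — synonymous.
Synonymous: 1 of 5.

1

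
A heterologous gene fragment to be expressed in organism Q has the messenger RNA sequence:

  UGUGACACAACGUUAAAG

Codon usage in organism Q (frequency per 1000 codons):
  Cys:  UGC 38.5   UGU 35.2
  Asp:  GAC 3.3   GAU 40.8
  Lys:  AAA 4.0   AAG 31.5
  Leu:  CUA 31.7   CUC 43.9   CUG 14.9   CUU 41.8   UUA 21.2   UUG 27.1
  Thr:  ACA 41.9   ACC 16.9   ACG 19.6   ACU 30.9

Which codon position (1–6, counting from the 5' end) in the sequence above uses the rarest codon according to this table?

Codon 1 UGU (Cys): 35.2 per 1000.
Codon 2 GAC (Asp): 3.3 per 1000.
Codon 3 ACA (Thr): 41.9 per 1000.
Codon 4 ACG (Thr): 19.6 per 1000.
Codon 5 UUA (Leu): 21.2 per 1000.
Codon 6 AAG (Lys): 31.5 per 1000.
Lowest frequency is 3.3 at codon 2.

2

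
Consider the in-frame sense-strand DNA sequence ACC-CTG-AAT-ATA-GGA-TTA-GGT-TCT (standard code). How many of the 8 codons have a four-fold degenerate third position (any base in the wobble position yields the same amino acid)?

5

Codon 1 ACC (Thr): third position 4-fold.
Codon 2 CTG (Leu): third position 4-fold.
Codon 3 AAT (Asn): third position 2-fold.
Codon 4 ATA (Ile): third position 3-fold.
Codon 5 GGA (Gly): third position 4-fold.
Codon 6 TTA (Leu): third position 2-fold.
Codon 7 GGT (Gly): third position 4-fold.
Codon 8 TCT (Ser): third position 4-fold.
Four-fold degenerate third positions: 5.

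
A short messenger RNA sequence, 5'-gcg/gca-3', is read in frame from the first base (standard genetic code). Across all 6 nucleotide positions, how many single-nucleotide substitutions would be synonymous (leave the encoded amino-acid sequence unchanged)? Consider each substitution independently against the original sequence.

Codon 1 (GCG, Ala): 3 synonymous substitutions.
Codon 2 (GCA, Ala): 3 synonymous substitutions.
Total: 3 + 3 = 6.

6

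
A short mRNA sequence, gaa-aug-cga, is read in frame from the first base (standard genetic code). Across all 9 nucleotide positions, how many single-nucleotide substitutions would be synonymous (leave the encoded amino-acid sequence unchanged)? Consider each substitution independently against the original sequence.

Codon 1 (GAA, Glu): 1 synonymous substitution.
Codon 2 (AUG, Met): 0 synonymous substitutions.
Codon 3 (CGA, Arg): 4 synonymous substitutions.
Total: 1 + 0 + 4 = 5.

5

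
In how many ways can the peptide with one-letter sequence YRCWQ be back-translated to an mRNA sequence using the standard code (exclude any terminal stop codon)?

Tyr: 2 codons.
Arg: 6 codons.
Cys: 2 codons.
Trp: 1 codon.
Gln: 2 codons.
2 × 6 × 2 × 1 × 2 = 48.

48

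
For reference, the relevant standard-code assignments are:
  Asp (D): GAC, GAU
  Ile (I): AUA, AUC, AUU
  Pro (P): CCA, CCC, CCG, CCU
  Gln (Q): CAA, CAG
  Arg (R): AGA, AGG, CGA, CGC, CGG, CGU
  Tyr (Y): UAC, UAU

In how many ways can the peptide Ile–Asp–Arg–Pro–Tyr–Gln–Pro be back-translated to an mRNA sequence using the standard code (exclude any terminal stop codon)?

2304

Ile: 3 codons.
Asp: 2 codons.
Arg: 6 codons.
Pro: 4 codons.
Tyr: 2 codons.
Gln: 2 codons.
Pro: 4 codons.
3 × 2 × 6 × 4 × 2 × 2 × 4 = 2304.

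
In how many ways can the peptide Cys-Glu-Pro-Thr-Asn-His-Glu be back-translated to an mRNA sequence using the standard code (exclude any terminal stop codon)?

512

Cys: 2 codons.
Glu: 2 codons.
Pro: 4 codons.
Thr: 4 codons.
Asn: 2 codons.
His: 2 codons.
Glu: 2 codons.
2 × 2 × 4 × 4 × 2 × 2 × 2 = 512.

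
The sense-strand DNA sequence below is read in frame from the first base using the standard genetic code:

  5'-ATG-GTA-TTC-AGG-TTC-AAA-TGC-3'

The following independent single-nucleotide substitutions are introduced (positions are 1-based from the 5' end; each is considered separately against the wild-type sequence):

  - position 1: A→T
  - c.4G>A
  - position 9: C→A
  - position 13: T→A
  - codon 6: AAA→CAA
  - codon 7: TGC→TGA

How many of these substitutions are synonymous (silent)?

Codon 1: ATG (Met) → TTG (Leu) — missense.
Codon 2: GTA (Val) → ATA (Ile) — missense.
Codon 3: TTC (Phe) → TTA (Leu) — missense.
Codon 5: TTC (Phe) → ATC (Ile) — missense.
Codon 6: AAA (Lys) → CAA (Gln) — missense.
Codon 7: TGC (Cys) → TGA (Stop) — nonsense.
Synonymous: 0 of 6.

0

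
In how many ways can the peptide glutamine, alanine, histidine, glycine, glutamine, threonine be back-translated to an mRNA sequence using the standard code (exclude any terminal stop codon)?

Gln: 2 codons.
Ala: 4 codons.
His: 2 codons.
Gly: 4 codons.
Gln: 2 codons.
Thr: 4 codons.
2 × 4 × 2 × 4 × 2 × 4 = 512.

512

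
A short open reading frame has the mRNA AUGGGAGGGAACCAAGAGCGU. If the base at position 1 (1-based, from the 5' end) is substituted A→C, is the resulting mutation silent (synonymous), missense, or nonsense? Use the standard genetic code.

missense

Position 1 falls in codon 1: AUG → Met.
After the substitution the codon is CUG → Leu.
Met ≠ Leu, so this is a missense mutation.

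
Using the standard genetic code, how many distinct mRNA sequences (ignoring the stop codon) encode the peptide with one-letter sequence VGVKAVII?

18432

Val: 4 codons.
Gly: 4 codons.
Val: 4 codons.
Lys: 2 codons.
Ala: 4 codons.
Val: 4 codons.
Ile: 3 codons.
Ile: 3 codons.
4 × 4 × 4 × 2 × 4 × 4 × 3 × 3 = 18432.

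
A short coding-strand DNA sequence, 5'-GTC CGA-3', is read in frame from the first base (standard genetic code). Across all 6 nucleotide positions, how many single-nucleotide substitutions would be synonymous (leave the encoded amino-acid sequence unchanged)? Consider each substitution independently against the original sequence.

Codon 1 (GTC, Val): 3 synonymous substitutions.
Codon 2 (CGA, Arg): 4 synonymous substitutions.
Total: 3 + 4 = 7.

7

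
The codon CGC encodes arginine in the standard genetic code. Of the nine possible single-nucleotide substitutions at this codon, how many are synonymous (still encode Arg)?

Position 1: none → 0 synonymous.
Position 2: none → 0 synonymous.
Position 3: CGU, CGA, CGG → 3 synonymous.
Total: 0 + 0 + 3 = 3.

3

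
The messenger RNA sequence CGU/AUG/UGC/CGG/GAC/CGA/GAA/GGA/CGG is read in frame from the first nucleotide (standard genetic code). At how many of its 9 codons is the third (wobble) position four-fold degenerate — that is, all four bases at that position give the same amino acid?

5

Codon 1 CGU (Arg): third position 4-fold.
Codon 2 AUG (Met): third position 1-fold.
Codon 3 UGC (Cys): third position 2-fold.
Codon 4 CGG (Arg): third position 4-fold.
Codon 5 GAC (Asp): third position 2-fold.
Codon 6 CGA (Arg): third position 4-fold.
Codon 7 GAA (Glu): third position 2-fold.
Codon 8 GGA (Gly): third position 4-fold.
Codon 9 CGG (Arg): third position 4-fold.
Four-fold degenerate third positions: 5.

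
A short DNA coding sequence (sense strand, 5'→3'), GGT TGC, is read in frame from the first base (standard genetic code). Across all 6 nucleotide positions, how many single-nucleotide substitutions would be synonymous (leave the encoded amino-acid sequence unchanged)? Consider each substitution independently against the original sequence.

4

Codon 1 (GGT, Gly): 3 synonymous substitutions.
Codon 2 (TGC, Cys): 1 synonymous substitution.
Total: 3 + 1 = 4.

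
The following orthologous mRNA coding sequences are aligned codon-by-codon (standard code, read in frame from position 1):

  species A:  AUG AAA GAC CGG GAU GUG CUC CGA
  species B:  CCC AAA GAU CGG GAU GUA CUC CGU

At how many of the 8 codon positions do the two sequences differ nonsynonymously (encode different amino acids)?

Codon 1: AUG Met / CCC Pro — nonsynonymous.
Codon 2: AAA Lys / AAA Lys — identical.
Codon 3: GAC Asp / GAU Asp — synonymous.
Codon 4: CGG Arg / CGG Arg — identical.
Codon 5: GAU Asp / GAU Asp — identical.
Codon 6: GUG Val / GUA Val — synonymous.
Codon 7: CUC Leu / CUC Leu — identical.
Codon 8: CGA Arg / CGU Arg — synonymous.
Nonsynonymous differences: 1.

1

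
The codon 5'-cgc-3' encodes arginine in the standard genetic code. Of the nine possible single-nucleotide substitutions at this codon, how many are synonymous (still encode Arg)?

Position 1: none → 0 synonymous.
Position 2: none → 0 synonymous.
Position 3: CGU, CGA, CGG → 3 synonymous.
Total: 0 + 0 + 3 = 3.

3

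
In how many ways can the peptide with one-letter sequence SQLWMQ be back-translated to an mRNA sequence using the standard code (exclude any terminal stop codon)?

Ser: 6 codons.
Gln: 2 codons.
Leu: 6 codons.
Trp: 1 codon.
Met: 1 codon.
Gln: 2 codons.
6 × 2 × 6 × 1 × 1 × 2 = 144.

144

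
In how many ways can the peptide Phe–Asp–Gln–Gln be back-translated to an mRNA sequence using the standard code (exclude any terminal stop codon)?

16

Phe: 2 codons.
Asp: 2 codons.
Gln: 2 codons.
Gln: 2 codons.
2 × 2 × 2 × 2 = 16.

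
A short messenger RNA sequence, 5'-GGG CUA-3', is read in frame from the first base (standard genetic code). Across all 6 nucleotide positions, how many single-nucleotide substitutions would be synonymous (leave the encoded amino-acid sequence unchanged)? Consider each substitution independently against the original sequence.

Codon 1 (GGG, Gly): 3 synonymous substitutions.
Codon 2 (CUA, Leu): 4 synonymous substitutions.
Total: 3 + 4 = 7.

7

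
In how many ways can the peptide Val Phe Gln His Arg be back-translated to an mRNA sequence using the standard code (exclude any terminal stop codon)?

192

Val: 4 codons.
Phe: 2 codons.
Gln: 2 codons.
His: 2 codons.
Arg: 6 codons.
4 × 2 × 2 × 2 × 6 = 192.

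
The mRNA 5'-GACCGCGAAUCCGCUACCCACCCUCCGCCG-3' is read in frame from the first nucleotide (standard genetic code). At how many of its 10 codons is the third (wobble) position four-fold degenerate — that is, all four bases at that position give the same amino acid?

7

Codon 1 GAC (Asp): third position 2-fold.
Codon 2 CGC (Arg): third position 4-fold.
Codon 3 GAA (Glu): third position 2-fold.
Codon 4 UCC (Ser): third position 4-fold.
Codon 5 GCU (Ala): third position 4-fold.
Codon 6 ACC (Thr): third position 4-fold.
Codon 7 CAC (His): third position 2-fold.
Codon 8 CCU (Pro): third position 4-fold.
Codon 9 CCG (Pro): third position 4-fold.
Codon 10 CCG (Pro): third position 4-fold.
Four-fold degenerate third positions: 7.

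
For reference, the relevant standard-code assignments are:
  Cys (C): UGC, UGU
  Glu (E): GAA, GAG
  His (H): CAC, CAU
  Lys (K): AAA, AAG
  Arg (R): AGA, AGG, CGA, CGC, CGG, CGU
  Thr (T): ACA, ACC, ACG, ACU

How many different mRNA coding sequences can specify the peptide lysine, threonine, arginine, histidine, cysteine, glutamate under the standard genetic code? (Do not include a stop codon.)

384

Lys: 2 codons.
Thr: 4 codons.
Arg: 6 codons.
His: 2 codons.
Cys: 2 codons.
Glu: 2 codons.
2 × 4 × 6 × 2 × 2 × 2 = 384.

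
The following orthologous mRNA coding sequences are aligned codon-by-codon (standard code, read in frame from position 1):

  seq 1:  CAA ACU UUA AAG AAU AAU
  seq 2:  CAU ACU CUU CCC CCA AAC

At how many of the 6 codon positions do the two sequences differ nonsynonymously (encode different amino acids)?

3

Codon 1: CAA Gln / CAU His — nonsynonymous.
Codon 2: ACU Thr / ACU Thr — identical.
Codon 3: UUA Leu / CUU Leu — synonymous.
Codon 4: AAG Lys / CCC Pro — nonsynonymous.
Codon 5: AAU Asn / CCA Pro — nonsynonymous.
Codon 6: AAU Asn / AAC Asn — synonymous.
Nonsynonymous differences: 3.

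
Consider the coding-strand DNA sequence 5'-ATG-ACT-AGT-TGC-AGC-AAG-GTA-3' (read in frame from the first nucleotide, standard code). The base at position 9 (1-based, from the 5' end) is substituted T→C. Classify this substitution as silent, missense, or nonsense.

silent

Position 9 falls in codon 3: AGT → Ser.
After the substitution the codon is AGC → Ser.
Both encode Ser, so the change is synonymous.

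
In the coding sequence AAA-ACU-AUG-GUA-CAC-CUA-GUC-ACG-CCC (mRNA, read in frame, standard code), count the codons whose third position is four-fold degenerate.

6

Codon 1 AAA (Lys): third position 2-fold.
Codon 2 ACU (Thr): third position 4-fold.
Codon 3 AUG (Met): third position 1-fold.
Codon 4 GUA (Val): third position 4-fold.
Codon 5 CAC (His): third position 2-fold.
Codon 6 CUA (Leu): third position 4-fold.
Codon 7 GUC (Val): third position 4-fold.
Codon 8 ACG (Thr): third position 4-fold.
Codon 9 CCC (Pro): third position 4-fold.
Four-fold degenerate third positions: 6.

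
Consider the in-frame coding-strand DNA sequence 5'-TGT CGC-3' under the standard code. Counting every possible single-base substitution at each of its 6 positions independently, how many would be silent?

Codon 1 (TGT, Cys): 1 synonymous substitution.
Codon 2 (CGC, Arg): 3 synonymous substitutions.
Total: 1 + 3 = 4.

4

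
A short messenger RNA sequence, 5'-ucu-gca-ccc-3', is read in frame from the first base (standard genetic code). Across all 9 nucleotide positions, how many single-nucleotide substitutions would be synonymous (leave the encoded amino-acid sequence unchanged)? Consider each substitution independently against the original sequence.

Codon 1 (UCU, Ser): 3 synonymous substitutions.
Codon 2 (GCA, Ala): 3 synonymous substitutions.
Codon 3 (CCC, Pro): 3 synonymous substitutions.
Total: 3 + 3 + 3 = 9.

9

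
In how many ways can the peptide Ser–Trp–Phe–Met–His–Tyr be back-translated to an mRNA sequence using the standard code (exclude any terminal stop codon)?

48

Ser: 6 codons.
Trp: 1 codon.
Phe: 2 codons.
Met: 1 codon.
His: 2 codons.
Tyr: 2 codons.
6 × 1 × 2 × 1 × 2 × 2 = 48.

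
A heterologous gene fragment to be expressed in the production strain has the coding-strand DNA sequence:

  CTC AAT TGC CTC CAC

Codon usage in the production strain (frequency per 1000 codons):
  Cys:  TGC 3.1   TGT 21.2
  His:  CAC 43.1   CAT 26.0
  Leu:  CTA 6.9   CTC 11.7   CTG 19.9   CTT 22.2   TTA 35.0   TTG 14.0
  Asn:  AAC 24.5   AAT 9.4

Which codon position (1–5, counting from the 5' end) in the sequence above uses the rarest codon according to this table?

3

Codon 1 CTC (Leu): 11.7 per 1000.
Codon 2 AAT (Asn): 9.4 per 1000.
Codon 3 TGC (Cys): 3.1 per 1000.
Codon 4 CTC (Leu): 11.7 per 1000.
Codon 5 CAC (His): 43.1 per 1000.
Lowest frequency is 3.1 at codon 3.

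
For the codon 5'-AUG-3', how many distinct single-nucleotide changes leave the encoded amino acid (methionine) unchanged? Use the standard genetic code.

0

Position 1: none → 0 synonymous.
Position 2: none → 0 synonymous.
Position 3: none → 0 synonymous.
Total: 0 + 0 + 0 = 0.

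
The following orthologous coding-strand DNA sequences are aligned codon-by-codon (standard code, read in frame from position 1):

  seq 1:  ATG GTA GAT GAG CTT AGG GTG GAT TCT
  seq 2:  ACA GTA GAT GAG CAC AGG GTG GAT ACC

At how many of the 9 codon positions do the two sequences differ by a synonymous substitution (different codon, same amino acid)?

0

Codon 1: ATG Met / ACA Thr — nonsynonymous.
Codon 2: GTA Val / GTA Val — identical.
Codon 3: GAT Asp / GAT Asp — identical.
Codon 4: GAG Glu / GAG Glu — identical.
Codon 5: CTT Leu / CAC His — nonsynonymous.
Codon 6: AGG Arg / AGG Arg — identical.
Codon 7: GTG Val / GTG Val — identical.
Codon 8: GAT Asp / GAT Asp — identical.
Codon 9: TCT Ser / ACC Thr — nonsynonymous.
Synonymous differences: 0.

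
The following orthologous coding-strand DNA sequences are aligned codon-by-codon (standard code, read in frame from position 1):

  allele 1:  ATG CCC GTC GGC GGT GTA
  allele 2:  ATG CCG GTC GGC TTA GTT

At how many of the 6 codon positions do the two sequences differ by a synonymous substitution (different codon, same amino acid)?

2

Codon 1: ATG Met / ATG Met — identical.
Codon 2: CCC Pro / CCG Pro — synonymous.
Codon 3: GTC Val / GTC Val — identical.
Codon 4: GGC Gly / GGC Gly — identical.
Codon 5: GGT Gly / TTA Leu — nonsynonymous.
Codon 6: GTA Val / GTT Val — synonymous.
Synonymous differences: 2.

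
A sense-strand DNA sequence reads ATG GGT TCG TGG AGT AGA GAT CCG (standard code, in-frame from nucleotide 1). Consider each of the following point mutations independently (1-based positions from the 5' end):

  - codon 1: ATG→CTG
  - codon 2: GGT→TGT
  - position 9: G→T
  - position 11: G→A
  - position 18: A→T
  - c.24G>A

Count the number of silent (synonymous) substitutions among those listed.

2

Codon 1: ATG (Met) → CTG (Leu) — missense.
Codon 2: GGT (Gly) → TGT (Cys) — missense.
Codon 3: TCG (Ser) → TCT (Ser) — synonymous.
Codon 4: TGG (Trp) → TAG (Stop) — nonsense.
Codon 6: AGA (Arg) → AGT (Ser) — missense.
Codon 8: CCG (Pro) → CCA (Pro) — synonymous.
Synonymous: 2 of 6.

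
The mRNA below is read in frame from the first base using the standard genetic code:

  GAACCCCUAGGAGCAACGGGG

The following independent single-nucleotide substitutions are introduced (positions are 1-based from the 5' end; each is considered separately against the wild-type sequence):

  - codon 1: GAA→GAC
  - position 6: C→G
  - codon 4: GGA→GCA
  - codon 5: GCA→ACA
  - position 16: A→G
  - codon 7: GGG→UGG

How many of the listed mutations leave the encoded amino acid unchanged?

Codon 1: GAA (Glu) → GAC (Asp) — missense.
Codon 2: CCC (Pro) → CCG (Pro) — synonymous.
Codon 4: GGA (Gly) → GCA (Ala) — missense.
Codon 5: GCA (Ala) → ACA (Thr) — missense.
Codon 6: ACG (Thr) → GCG (Ala) — missense.
Codon 7: GGG (Gly) → UGG (Trp) — missense.
Synonymous: 1 of 6.

1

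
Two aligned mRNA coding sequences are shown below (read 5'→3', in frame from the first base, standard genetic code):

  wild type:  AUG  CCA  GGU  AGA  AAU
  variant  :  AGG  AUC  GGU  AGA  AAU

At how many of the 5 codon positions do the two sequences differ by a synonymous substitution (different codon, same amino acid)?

0

Codon 1: AUG Met / AGG Arg — nonsynonymous.
Codon 2: CCA Pro / AUC Ile — nonsynonymous.
Codon 3: GGU Gly / GGU Gly — identical.
Codon 4: AGA Arg / AGA Arg — identical.
Codon 5: AAU Asn / AAU Asn — identical.
Synonymous differences: 0.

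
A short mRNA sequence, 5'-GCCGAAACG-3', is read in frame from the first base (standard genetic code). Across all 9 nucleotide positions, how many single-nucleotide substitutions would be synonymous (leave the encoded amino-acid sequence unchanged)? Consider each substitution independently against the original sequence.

7

Codon 1 (GCC, Ala): 3 synonymous substitutions.
Codon 2 (GAA, Glu): 1 synonymous substitution.
Codon 3 (ACG, Thr): 3 synonymous substitutions.
Total: 3 + 1 + 3 = 7.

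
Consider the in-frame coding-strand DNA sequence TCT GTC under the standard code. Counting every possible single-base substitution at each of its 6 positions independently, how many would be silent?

6

Codon 1 (TCT, Ser): 3 synonymous substitutions.
Codon 2 (GTC, Val): 3 synonymous substitutions.
Total: 3 + 3 = 6.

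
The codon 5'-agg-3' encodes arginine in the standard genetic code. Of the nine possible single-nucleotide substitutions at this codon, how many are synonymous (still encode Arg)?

Position 1: CGG → 1 synonymous.
Position 2: none → 0 synonymous.
Position 3: AGA → 1 synonymous.
Total: 1 + 0 + 1 = 2.

2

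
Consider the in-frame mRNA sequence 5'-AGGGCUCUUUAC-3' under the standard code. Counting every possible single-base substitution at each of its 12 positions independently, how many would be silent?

Codon 1 (AGG, Arg): 2 synonymous substitutions.
Codon 2 (GCU, Ala): 3 synonymous substitutions.
Codon 3 (CUU, Leu): 3 synonymous substitutions.
Codon 4 (UAC, Tyr): 1 synonymous substitution.
Total: 2 + 3 + 3 + 1 = 9.

9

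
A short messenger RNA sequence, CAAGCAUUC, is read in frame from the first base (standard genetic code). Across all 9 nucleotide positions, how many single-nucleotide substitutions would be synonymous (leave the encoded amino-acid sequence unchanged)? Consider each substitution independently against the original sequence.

Codon 1 (CAA, Gln): 1 synonymous substitution.
Codon 2 (GCA, Ala): 3 synonymous substitutions.
Codon 3 (UUC, Phe): 1 synonymous substitution.
Total: 1 + 3 + 1 = 5.

5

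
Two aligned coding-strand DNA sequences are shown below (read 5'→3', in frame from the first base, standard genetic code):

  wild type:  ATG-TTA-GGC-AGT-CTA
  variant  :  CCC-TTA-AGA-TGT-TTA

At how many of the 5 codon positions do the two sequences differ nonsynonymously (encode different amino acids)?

Codon 1: ATG Met / CCC Pro — nonsynonymous.
Codon 2: TTA Leu / TTA Leu — identical.
Codon 3: GGC Gly / AGA Arg — nonsynonymous.
Codon 4: AGT Ser / TGT Cys — nonsynonymous.
Codon 5: CTA Leu / TTA Leu — synonymous.
Nonsynonymous differences: 3.

3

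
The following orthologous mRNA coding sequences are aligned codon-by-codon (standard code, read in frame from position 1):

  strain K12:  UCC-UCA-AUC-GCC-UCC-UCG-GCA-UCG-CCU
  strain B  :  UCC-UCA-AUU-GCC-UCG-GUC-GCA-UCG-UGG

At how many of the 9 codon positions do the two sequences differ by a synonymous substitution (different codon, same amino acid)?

2

Codon 1: UCC Ser / UCC Ser — identical.
Codon 2: UCA Ser / UCA Ser — identical.
Codon 3: AUC Ile / AUU Ile — synonymous.
Codon 4: GCC Ala / GCC Ala — identical.
Codon 5: UCC Ser / UCG Ser — synonymous.
Codon 6: UCG Ser / GUC Val — nonsynonymous.
Codon 7: GCA Ala / GCA Ala — identical.
Codon 8: UCG Ser / UCG Ser — identical.
Codon 9: CCU Pro / UGG Trp — nonsynonymous.
Synonymous differences: 2.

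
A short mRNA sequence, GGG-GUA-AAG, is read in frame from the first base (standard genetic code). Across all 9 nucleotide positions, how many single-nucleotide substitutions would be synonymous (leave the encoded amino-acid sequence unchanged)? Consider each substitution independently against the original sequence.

7

Codon 1 (GGG, Gly): 3 synonymous substitutions.
Codon 2 (GUA, Val): 3 synonymous substitutions.
Codon 3 (AAG, Lys): 1 synonymous substitution.
Total: 3 + 3 + 1 = 7.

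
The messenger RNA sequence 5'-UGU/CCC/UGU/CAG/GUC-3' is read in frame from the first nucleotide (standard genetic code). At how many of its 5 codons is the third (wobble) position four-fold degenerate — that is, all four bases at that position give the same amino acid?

Codon 1 UGU (Cys): third position 2-fold.
Codon 2 CCC (Pro): third position 4-fold.
Codon 3 UGU (Cys): third position 2-fold.
Codon 4 CAG (Gln): third position 2-fold.
Codon 5 GUC (Val): third position 4-fold.
Four-fold degenerate third positions: 2.

2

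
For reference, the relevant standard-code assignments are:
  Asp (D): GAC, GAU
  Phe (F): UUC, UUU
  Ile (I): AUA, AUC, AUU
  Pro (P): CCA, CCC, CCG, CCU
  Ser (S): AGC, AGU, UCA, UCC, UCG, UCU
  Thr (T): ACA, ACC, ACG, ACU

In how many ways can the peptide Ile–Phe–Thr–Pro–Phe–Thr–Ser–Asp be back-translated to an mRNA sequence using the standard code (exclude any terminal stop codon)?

9216

Ile: 3 codons.
Phe: 2 codons.
Thr: 4 codons.
Pro: 4 codons.
Phe: 2 codons.
Thr: 4 codons.
Ser: 6 codons.
Asp: 2 codons.
3 × 2 × 4 × 4 × 2 × 4 × 6 × 2 = 9216.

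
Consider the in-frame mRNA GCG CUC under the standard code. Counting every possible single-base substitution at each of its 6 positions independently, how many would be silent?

Codon 1 (GCG, Ala): 3 synonymous substitutions.
Codon 2 (CUC, Leu): 3 synonymous substitutions.
Total: 3 + 3 = 6.

6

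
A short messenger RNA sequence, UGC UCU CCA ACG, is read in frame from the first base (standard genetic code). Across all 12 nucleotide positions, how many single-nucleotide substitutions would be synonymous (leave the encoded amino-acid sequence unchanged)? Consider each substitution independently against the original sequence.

10

Codon 1 (UGC, Cys): 1 synonymous substitution.
Codon 2 (UCU, Ser): 3 synonymous substitutions.
Codon 3 (CCA, Pro): 3 synonymous substitutions.
Codon 4 (ACG, Thr): 3 synonymous substitutions.
Total: 1 + 3 + 3 + 3 = 10.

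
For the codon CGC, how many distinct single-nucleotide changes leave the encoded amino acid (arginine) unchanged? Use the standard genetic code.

Position 1: none → 0 synonymous.
Position 2: none → 0 synonymous.
Position 3: CGT, CGA, CGG → 3 synonymous.
Total: 0 + 0 + 3 = 3.

3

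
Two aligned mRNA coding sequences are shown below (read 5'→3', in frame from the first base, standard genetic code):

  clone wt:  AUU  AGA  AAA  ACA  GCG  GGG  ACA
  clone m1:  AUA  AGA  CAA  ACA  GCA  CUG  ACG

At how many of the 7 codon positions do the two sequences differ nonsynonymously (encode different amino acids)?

Codon 1: AUU Ile / AUA Ile — synonymous.
Codon 2: AGA Arg / AGA Arg — identical.
Codon 3: AAA Lys / CAA Gln — nonsynonymous.
Codon 4: ACA Thr / ACA Thr — identical.
Codon 5: GCG Ala / GCA Ala — synonymous.
Codon 6: GGG Gly / CUG Leu — nonsynonymous.
Codon 7: ACA Thr / ACG Thr — synonymous.
Nonsynonymous differences: 2.

2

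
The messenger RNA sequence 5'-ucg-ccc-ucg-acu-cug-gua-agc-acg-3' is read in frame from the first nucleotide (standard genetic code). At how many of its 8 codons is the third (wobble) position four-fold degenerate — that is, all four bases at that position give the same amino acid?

Codon 1 UCG (Ser): third position 4-fold.
Codon 2 CCC (Pro): third position 4-fold.
Codon 3 UCG (Ser): third position 4-fold.
Codon 4 ACU (Thr): third position 4-fold.
Codon 5 CUG (Leu): third position 4-fold.
Codon 6 GUA (Val): third position 4-fold.
Codon 7 AGC (Ser): third position 2-fold.
Codon 8 ACG (Thr): third position 4-fold.
Four-fold degenerate third positions: 7.

7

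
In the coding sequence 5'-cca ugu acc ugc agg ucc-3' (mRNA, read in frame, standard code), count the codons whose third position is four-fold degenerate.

Codon 1 CCA (Pro): third position 4-fold.
Codon 2 UGU (Cys): third position 2-fold.
Codon 3 ACC (Thr): third position 4-fold.
Codon 4 UGC (Cys): third position 2-fold.
Codon 5 AGG (Arg): third position 2-fold.
Codon 6 UCC (Ser): third position 4-fold.
Four-fold degenerate third positions: 3.

3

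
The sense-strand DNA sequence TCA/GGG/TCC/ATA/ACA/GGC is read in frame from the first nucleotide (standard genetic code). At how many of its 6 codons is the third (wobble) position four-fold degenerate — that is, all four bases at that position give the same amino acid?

Codon 1 TCA (Ser): third position 4-fold.
Codon 2 GGG (Gly): third position 4-fold.
Codon 3 TCC (Ser): third position 4-fold.
Codon 4 ATA (Ile): third position 3-fold.
Codon 5 ACA (Thr): third position 4-fold.
Codon 6 GGC (Gly): third position 4-fold.
Four-fold degenerate third positions: 5.

5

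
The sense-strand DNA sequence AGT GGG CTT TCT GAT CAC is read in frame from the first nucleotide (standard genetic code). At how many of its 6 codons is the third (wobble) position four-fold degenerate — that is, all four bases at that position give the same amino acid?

3

Codon 1 AGT (Ser): third position 2-fold.
Codon 2 GGG (Gly): third position 4-fold.
Codon 3 CTT (Leu): third position 4-fold.
Codon 4 TCT (Ser): third position 4-fold.
Codon 5 GAT (Asp): third position 2-fold.
Codon 6 CAC (His): third position 2-fold.
Four-fold degenerate third positions: 3.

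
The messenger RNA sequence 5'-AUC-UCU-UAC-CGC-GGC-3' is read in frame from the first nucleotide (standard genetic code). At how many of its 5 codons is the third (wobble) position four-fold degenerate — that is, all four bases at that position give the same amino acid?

3

Codon 1 AUC (Ile): third position 3-fold.
Codon 2 UCU (Ser): third position 4-fold.
Codon 3 UAC (Tyr): third position 2-fold.
Codon 4 CGC (Arg): third position 4-fold.
Codon 5 GGC (Gly): third position 4-fold.
Four-fold degenerate third positions: 3.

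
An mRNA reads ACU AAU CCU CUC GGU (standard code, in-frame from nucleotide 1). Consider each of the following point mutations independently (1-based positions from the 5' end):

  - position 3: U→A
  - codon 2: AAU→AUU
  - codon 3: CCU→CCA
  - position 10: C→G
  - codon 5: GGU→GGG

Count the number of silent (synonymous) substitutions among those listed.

Codon 1: ACU (Thr) → ACA (Thr) — synonymous.
Codon 2: AAU (Asn) → AUU (Ile) — missense.
Codon 3: CCU (Pro) → CCA (Pro) — synonymous.
Codon 4: CUC (Leu) → GUC (Val) — missense.
Codon 5: GGU (Gly) → GGG (Gly) — synonymous.
Synonymous: 3 of 5.

3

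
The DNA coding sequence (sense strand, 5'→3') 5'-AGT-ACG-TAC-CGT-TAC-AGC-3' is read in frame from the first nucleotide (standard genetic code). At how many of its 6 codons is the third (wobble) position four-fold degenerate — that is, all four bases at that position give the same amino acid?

2

Codon 1 AGT (Ser): third position 2-fold.
Codon 2 ACG (Thr): third position 4-fold.
Codon 3 TAC (Tyr): third position 2-fold.
Codon 4 CGT (Arg): third position 4-fold.
Codon 5 TAC (Tyr): third position 2-fold.
Codon 6 AGC (Ser): third position 2-fold.
Four-fold degenerate third positions: 2.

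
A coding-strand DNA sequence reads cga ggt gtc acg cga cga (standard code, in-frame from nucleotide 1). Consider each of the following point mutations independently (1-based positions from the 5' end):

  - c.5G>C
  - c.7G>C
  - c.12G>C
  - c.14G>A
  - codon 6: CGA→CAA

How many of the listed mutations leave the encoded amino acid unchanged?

1

Codon 2: GGT (Gly) → GCT (Ala) — missense.
Codon 3: GTC (Val) → CTC (Leu) — missense.
Codon 4: ACG (Thr) → ACC (Thr) — synonymous.
Codon 5: CGA (Arg) → CAA (Gln) — missense.
Codon 6: CGA (Arg) → CAA (Gln) — missense.
Synonymous: 1 of 5.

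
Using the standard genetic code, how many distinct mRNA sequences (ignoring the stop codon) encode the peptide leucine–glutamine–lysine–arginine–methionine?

Leu: 6 codons.
Gln: 2 codons.
Lys: 2 codons.
Arg: 6 codons.
Met: 1 codon.
6 × 2 × 2 × 6 × 1 = 144.

144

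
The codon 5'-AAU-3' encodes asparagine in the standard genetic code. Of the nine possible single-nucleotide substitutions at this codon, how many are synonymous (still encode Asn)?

Position 1: none → 0 synonymous.
Position 2: none → 0 synonymous.
Position 3: AAC → 1 synonymous.
Total: 0 + 0 + 1 = 1.

1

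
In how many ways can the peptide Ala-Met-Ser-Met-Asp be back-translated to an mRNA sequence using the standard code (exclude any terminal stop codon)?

Ala: 4 codons.
Met: 1 codon.
Ser: 6 codons.
Met: 1 codon.
Asp: 2 codons.
4 × 1 × 6 × 1 × 2 = 48.

48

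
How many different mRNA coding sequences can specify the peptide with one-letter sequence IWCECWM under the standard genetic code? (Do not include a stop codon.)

Ile: 3 codons.
Trp: 1 codon.
Cys: 2 codons.
Glu: 2 codons.
Cys: 2 codons.
Trp: 1 codon.
Met: 1 codon.
3 × 1 × 2 × 2 × 2 × 1 × 1 = 24.

24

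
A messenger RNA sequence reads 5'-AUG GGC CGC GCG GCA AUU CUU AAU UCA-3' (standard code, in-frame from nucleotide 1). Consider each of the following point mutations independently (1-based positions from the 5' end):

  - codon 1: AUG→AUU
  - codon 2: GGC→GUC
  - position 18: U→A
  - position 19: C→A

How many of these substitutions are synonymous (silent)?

Codon 1: AUG (Met) → AUU (Ile) — missense.
Codon 2: GGC (Gly) → GUC (Val) — missense.
Codon 6: AUU (Ile) → AUA (Ile) — synonymous.
Codon 7: CUU (Leu) → AUU (Ile) — missense.
Synonymous: 1 of 4.

1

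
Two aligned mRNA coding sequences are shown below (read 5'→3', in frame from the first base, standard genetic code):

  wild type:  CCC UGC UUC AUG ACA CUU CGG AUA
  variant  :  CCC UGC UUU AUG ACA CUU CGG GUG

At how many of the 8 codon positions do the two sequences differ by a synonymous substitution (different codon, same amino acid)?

Codon 1: CCC Pro / CCC Pro — identical.
Codon 2: UGC Cys / UGC Cys — identical.
Codon 3: UUC Phe / UUU Phe — synonymous.
Codon 4: AUG Met / AUG Met — identical.
Codon 5: ACA Thr / ACA Thr — identical.
Codon 6: CUU Leu / CUU Leu — identical.
Codon 7: CGG Arg / CGG Arg — identical.
Codon 8: AUA Ile / GUG Val — nonsynonymous.
Synonymous differences: 1.

1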